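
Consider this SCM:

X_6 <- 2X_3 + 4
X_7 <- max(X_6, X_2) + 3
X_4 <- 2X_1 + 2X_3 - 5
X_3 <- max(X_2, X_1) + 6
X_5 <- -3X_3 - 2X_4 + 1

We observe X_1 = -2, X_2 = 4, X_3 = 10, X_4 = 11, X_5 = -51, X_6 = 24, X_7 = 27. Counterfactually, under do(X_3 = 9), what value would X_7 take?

The intervention breaks the incoming arrows to X_3: X_3 <- max(X_2, X_1) + 6 no longer applies, and X_3 = 9.
X_6 = 2X_3 + 4  [with X_3=9]  = 22
X_7 = max(X_6, X_2) + 3  [with X_6=22, X_2=4]  = 25

25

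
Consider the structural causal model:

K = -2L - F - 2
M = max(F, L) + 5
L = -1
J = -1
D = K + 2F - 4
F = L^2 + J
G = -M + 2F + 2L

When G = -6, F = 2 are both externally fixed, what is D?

Under do(G = -6, F = 2), each intervened variable's structural equation is replaced by its fixed value.
K = -2L - F - 2  [with L=-1, F=2]  = -2
D = K + 2F - 4  [with K=-2, F=2]  = -2

-2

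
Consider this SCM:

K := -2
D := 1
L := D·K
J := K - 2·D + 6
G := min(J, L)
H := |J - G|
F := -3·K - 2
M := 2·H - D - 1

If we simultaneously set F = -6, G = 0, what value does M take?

Under do(F = -6, G = 0), each intervened variable's structural equation is replaced by its fixed value.
J = K - 2·D + 6  [with K=-2, D=1]  = 2
H = |J - G|  [with J=2, G=0]  = 2
M = 2·H - D - 1  [with H=2, D=1]  = 2

2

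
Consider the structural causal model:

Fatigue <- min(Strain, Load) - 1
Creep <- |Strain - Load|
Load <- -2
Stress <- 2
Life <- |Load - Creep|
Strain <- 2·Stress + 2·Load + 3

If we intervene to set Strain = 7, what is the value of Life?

The intervention breaks the incoming arrows to Strain: Strain <- 2·Stress + 2·Load + 3 no longer applies, and Strain = 7.
Creep = |Strain - Load|  [with Strain=7, Load=-2]  = 9
Life = |Load - Creep|  [with Load=-2, Creep=9]  = 11

11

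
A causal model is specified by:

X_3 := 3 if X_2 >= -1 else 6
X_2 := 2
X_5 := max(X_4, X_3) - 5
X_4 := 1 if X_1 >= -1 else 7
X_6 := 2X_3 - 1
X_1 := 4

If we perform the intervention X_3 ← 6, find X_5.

1

do(X_3=6) replaces the equation X_3 := 3 if X_2 >= -1 else 6 with the constant X_3 = 6.
X_4 = 1 if X_1 >= -1 else 7  [with X_1=4]  = 1
X_5 = max(X_4, X_3) - 5  [with X_4=1, X_3=6]  = 1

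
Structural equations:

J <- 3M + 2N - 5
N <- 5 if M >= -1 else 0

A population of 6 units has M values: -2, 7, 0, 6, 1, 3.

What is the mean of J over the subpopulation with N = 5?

E[J|N=5] averages over only the 5 units with N=5 (M = 7, 0, 6, 1, 3): J = 26, 5, 23, 8, 14, mean 15.2.

15.2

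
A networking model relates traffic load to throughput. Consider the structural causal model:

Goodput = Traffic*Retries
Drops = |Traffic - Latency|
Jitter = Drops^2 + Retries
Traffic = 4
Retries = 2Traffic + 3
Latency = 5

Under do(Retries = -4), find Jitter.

-3

Intervening sets Retries = -4 and removes its equation (Retries = 2Traffic + 3).
Drops = |Traffic - Latency|  [with Traffic=4, Latency=5]  = 1
Jitter = Drops^2 + Retries  [with Drops=1, Retries=-4]  = -3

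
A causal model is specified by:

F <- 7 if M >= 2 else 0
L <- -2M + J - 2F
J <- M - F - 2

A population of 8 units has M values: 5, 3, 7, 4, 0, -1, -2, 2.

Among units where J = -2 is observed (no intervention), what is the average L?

Conditioning on J=-2 selects the 2 unit(s) with M ∈ {7, 0}. Their L values: -30, -2. Mean = -16.

-16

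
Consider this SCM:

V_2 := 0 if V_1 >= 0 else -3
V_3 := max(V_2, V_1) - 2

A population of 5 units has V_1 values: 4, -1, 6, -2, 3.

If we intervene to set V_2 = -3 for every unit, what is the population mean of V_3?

The intervention sets V_2=-3 in all 5 units regardless of V_1. Recomputing V_3 per unit gives 2, -3, 4, -4, 1; average 0.

0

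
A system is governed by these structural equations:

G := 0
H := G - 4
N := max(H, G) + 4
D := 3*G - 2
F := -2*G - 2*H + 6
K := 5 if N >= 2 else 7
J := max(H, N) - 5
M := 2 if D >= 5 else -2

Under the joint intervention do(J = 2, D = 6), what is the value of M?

The joint intervention fixes J = 2, D = 6, removing each variable's own equation.
M = 2 if D >= 5 else -2  [with D=6]  = 2

2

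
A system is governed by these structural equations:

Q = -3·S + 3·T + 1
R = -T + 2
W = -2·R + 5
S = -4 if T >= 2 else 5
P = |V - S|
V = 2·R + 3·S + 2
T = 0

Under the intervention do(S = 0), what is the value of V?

6

do(S=0) replaces the equation S = -4 if T >= 2 else 5 with the constant S = 0.
R = -T + 2  [with T=0]  = 2
V = 2·R + 3·S + 2  [with R=2, S=0]  = 6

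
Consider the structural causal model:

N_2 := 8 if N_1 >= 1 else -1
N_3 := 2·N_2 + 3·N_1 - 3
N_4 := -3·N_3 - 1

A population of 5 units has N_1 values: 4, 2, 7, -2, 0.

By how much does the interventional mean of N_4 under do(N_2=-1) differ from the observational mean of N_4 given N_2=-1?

-28.8

Every unit gets N_2=-1 under the intervention. N_4 values become -22, -4, -49, 32, 14; E[N_4|do(N_2=-1)] = -5.8.
E[N_4|N_2=-1] averages over only the 2 units with N_2=-1 (N_1 = -2, 0): N_4 = 32, 14, mean 23.
Difference = -5.8 − 23 = -28.8.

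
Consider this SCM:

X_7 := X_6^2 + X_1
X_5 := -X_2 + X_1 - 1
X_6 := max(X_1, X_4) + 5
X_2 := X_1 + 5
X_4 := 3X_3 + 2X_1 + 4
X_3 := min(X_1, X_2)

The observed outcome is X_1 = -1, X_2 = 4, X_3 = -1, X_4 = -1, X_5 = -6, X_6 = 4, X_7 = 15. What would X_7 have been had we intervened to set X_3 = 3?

The intervention breaks the incoming arrows to X_3: X_3 := min(X_1, X_2) no longer applies, and X_3 = 3.
X_4 = 3X_3 + 2X_1 + 4  [with X_3=3, X_1=-1]  = 11
X_6 = max(X_1, X_4) + 5  [with X_1=-1, X_4=11]  = 16
X_7 = X_6^2 + X_1  [with X_6=16, X_1=-1]  = 255

255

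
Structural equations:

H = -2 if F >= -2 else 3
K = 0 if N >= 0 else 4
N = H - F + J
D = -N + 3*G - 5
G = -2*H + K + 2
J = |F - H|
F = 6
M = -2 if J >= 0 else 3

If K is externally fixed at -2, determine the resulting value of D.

7

Intervening sets K = -2 and removes its equation (K = 0 if N >= 0 else 4).
H = -2 if F >= -2 else 3  [with F=6]  = -2
J = |F - H|  [with F=6, H=-2]  = 8
N = H - F + J  [with H=-2, F=6, J=8]  = 0
G = -2*H + K + 2  [with H=-2, K=-2]  = 4
D = -N + 3*G - 5  [with N=0, G=4]  = 7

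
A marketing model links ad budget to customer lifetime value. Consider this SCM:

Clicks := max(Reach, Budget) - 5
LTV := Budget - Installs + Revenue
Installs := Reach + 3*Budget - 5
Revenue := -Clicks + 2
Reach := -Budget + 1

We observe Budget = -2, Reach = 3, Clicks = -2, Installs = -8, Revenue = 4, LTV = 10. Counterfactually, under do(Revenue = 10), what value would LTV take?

The intervention breaks the incoming arrows to Revenue: Revenue := -Clicks + 2 no longer applies, and Revenue = 10.
Reach = -Budget + 1  [with Budget=-2]  = 3
Installs = Reach + 3*Budget - 5  [with Reach=3, Budget=-2]  = -8
LTV = Budget - Installs + Revenue  [with Budget=-2, Installs=-8, Revenue=10]  = 16

16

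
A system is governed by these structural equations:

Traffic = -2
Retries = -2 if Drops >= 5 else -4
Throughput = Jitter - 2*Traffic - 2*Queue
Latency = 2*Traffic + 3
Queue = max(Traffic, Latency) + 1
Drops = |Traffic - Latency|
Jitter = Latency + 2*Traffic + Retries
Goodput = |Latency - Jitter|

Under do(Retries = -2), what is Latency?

-1

Under do(Retries=-2), the mechanism Retries = -2 if Drops >= 5 else -4 is discarded; Retries is fixed at -2.
No directed path runs from Retries to Latency, so Latency keeps its natural value.
Latency = 2*Traffic + 3  [with Traffic=-2]  = -1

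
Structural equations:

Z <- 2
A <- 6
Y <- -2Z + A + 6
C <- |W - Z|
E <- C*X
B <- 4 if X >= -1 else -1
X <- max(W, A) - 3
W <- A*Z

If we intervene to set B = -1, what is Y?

8

do(B=-1) replaces the equation B <- 4 if X >= -1 else -1 with the constant B = -1.
Y is not downstream of the intervention, so its value is determined by the original equations.
Y = -2Z + A + 6  [with Z=2, A=6]  = 8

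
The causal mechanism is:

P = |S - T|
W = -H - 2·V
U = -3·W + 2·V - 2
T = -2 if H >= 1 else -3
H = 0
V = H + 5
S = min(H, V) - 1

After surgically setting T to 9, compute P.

10

The intervention breaks the incoming arrows to T: T = -2 if H >= 1 else -3 no longer applies, and T = 9.
V = H + 5  [with H=0]  = 5
S = min(H, V) - 1  [with H=0, V=5]  = -1
P = |S - T|  [with S=-1, T=9]  = 10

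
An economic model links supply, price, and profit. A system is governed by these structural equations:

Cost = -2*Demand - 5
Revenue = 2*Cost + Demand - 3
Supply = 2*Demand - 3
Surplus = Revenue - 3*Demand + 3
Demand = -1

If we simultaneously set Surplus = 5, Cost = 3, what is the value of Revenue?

Under do(Surplus = 5, Cost = 3), each intervened variable's structural equation is replaced by its fixed value.
Revenue = 2*Cost + Demand - 3  [with Cost=3, Demand=-1]  = 2

2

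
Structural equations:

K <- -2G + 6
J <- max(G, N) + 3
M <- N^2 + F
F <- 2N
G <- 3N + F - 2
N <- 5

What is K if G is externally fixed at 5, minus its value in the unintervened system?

The intervention breaks the incoming arrows to G: G <- 3N + F - 2 no longer applies, and G = 5.
K = -2G + 6  [with G=5]  = -4
Without intervention: F = 2N  [with N=5]  = 10; G = 3N + F - 2  [with N=5, F=10]  = 23; K = -2G + 6  [with G=23]  = -40.
Change = -4 − (-40) = 36.

36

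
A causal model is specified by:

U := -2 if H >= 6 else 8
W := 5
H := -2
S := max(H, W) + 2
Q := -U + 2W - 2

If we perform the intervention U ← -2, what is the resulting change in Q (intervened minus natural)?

10

Intervening sets U = -2 and removes its equation (U := -2 if H >= 6 else 8).
Q = -U + 2W - 2  [with U=-2, W=5]  = 10
Without intervention: U = -2 if H >= 6 else 8  [with H=-2]  = 8; Q = -U + 2W - 2  [with U=8, W=5]  = 0.
Change = 10 − 0 = 10.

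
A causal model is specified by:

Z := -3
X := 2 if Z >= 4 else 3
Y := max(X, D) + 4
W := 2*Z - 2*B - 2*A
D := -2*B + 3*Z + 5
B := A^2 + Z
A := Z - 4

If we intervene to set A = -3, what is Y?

7

Under do(A=-3), the mechanism A := Z - 4 is discarded; A is fixed at -3.
B = A^2 + Z  [with A=-3, Z=-3]  = 6
D = -2*B + 3*Z + 5  [with B=6, Z=-3]  = -16
X = 2 if Z >= 4 else 3  [with Z=-3]  = 3
Y = max(X, D) + 4  [with X=3, D=-16]  = 7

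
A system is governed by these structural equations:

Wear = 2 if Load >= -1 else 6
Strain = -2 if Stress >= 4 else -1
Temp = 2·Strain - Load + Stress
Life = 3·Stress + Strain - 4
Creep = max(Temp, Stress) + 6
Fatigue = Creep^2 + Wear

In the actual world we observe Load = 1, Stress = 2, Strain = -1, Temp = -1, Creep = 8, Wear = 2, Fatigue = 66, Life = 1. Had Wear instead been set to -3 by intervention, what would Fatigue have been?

Intervening sets Wear = -3 and removes its equation (Wear = 2 if Load >= -1 else 6).
Strain = -2 if Stress >= 4 else -1  [with Stress=2]  = -1
Temp = 2·Strain - Load + Stress  [with Strain=-1, Load=1, Stress=2]  = -1
Creep = max(Temp, Stress) + 6  [with Temp=-1, Stress=2]  = 8
Fatigue = Creep^2 + Wear  [with Creep=8, Wear=-3]  = 61

61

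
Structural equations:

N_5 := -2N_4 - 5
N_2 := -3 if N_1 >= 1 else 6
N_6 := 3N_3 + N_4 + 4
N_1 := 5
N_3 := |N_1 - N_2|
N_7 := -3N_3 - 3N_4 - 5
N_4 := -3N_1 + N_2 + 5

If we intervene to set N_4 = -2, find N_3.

8

Under do(N_4=-2), the mechanism N_4 := -3N_1 + N_2 + 5 is discarded; N_4 is fixed at -2.
Since N_3 is not a descendant of the intervened variable, it is unaffected.
N_2 = -3 if N_1 >= 1 else 6  [with N_1=5]  = -3
N_3 = |N_1 - N_2|  [with N_1=5, N_2=-3]  = 8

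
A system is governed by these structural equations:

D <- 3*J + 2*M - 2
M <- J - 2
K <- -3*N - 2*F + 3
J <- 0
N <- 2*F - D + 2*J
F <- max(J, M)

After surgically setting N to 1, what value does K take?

0

The intervention breaks the incoming arrows to N: N <- 2*F - D + 2*J no longer applies, and N = 1.
M = J - 2  [with J=0]  = -2
F = max(J, M)  [with J=0, M=-2]  = 0
K = -3*N - 2*F + 3  [with N=1, F=0]  = 0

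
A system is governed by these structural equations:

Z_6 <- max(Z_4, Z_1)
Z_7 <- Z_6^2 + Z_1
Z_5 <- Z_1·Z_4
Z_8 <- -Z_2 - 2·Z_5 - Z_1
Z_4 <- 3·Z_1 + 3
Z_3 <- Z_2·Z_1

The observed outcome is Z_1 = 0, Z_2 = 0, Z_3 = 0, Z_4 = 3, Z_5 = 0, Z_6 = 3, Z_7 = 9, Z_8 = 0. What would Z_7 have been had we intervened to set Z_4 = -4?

The intervention breaks the incoming arrows to Z_4: Z_4 <- 3·Z_1 + 3 no longer applies, and Z_4 = -4.
Z_6 = max(Z_4, Z_1)  [with Z_4=-4, Z_1=0]  = 0
Z_7 = Z_6^2 + Z_1  [with Z_6=0, Z_1=0]  = 0

0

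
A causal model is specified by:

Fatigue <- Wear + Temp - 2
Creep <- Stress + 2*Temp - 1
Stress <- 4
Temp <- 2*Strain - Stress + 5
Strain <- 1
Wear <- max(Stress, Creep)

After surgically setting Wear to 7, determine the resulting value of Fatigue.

The intervention breaks the incoming arrows to Wear: Wear <- max(Stress, Creep) no longer applies, and Wear = 7.
Temp = 2*Strain - Stress + 5  [with Strain=1, Stress=4]  = 3
Fatigue = Wear + Temp - 2  [with Wear=7, Temp=3]  = 8

8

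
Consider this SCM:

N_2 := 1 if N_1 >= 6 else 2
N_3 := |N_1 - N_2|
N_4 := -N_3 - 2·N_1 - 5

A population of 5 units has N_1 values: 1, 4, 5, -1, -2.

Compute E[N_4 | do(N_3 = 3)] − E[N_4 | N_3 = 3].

Every unit gets N_3=3 under the intervention. N_4 values become -10, -16, -18, -6, -4; E[N_4|do(N_3=3)] = -10.8.
Conditioning on N_3=3 selects the 2 unit(s) with N_1 ∈ {5, -1}. Their N_4 values: -18, -6. Mean = -12.
Difference = -10.8 − (-12) = 1.2.

1.2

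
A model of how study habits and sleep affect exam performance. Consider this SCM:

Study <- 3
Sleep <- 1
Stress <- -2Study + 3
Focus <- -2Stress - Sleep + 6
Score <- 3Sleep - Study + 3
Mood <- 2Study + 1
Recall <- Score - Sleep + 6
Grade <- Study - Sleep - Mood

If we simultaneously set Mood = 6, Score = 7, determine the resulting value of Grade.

Under do(Mood = 6, Score = 7), each intervened variable's structural equation is replaced by its fixed value.
Grade = Study - Sleep - Mood  [with Study=3, Sleep=1, Mood=6]  = -4

-4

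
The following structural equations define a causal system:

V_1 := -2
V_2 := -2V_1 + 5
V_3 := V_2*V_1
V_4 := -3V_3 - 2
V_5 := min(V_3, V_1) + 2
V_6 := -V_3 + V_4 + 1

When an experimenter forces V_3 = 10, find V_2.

9

Under do(V_3=10), the mechanism V_3 := V_2*V_1 is discarded; V_3 is fixed at 10.
Since V_2 is not a descendant of the intervened variable, it is unaffected.
V_2 = -2V_1 + 5  [with V_1=-2]  = 9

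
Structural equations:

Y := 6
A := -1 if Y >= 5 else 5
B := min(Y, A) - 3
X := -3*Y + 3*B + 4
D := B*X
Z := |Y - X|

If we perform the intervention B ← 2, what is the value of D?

-16

do(B=2) replaces the equation B := min(Y, A) - 3 with the constant B = 2.
X = -3*Y + 3*B + 4  [with Y=6, B=2]  = -8
D = B*X  [with B=2, X=-8]  = -16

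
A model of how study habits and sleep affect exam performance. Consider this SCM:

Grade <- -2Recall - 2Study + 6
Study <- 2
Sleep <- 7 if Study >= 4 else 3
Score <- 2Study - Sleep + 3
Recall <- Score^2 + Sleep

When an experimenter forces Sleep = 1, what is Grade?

do(Sleep=1) replaces the equation Sleep <- 7 if Study >= 4 else 3 with the constant Sleep = 1.
Score = 2Study - Sleep + 3  [with Study=2, Sleep=1]  = 6
Recall = Score^2 + Sleep  [with Score=6, Sleep=1]  = 37
Grade = -2Recall - 2Study + 6  [with Recall=37, Study=2]  = -72

-72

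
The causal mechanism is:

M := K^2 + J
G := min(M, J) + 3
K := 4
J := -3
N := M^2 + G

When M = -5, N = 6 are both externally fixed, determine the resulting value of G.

The joint intervention fixes M = -5, N = 6, removing each variable's own equation.
G = min(M, J) + 3  [with M=-5, J=-3]  = -2

-2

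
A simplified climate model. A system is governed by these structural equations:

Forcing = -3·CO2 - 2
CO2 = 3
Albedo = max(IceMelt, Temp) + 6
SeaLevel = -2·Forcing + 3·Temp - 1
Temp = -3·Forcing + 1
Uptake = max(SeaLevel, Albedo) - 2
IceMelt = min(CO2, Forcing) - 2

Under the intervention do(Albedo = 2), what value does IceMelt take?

-13

The intervention breaks the incoming arrows to Albedo: Albedo = max(IceMelt, Temp) + 6 no longer applies, and Albedo = 2.
Since IceMelt is not a descendant of the intervened variable, it is unaffected.
Forcing = -3·CO2 - 2  [with CO2=3]  = -11
IceMelt = min(CO2, Forcing) - 2  [with CO2=3, Forcing=-11]  = -13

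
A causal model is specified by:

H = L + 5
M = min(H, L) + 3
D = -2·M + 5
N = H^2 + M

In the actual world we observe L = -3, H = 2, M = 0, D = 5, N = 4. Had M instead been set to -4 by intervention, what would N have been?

do(M=-4) replaces the equation M = min(H, L) + 3 with the constant M = -4.
H = L + 5  [with L=-3]  = 2
N = H^2 + M  [with H=2, M=-4]  = 0

0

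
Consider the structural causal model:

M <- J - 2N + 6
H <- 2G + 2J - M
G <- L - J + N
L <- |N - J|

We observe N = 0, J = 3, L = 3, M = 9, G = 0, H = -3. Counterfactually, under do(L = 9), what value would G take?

do(L=9) replaces the equation L <- |N - J| with the constant L = 9.
G = L - J + N  [with L=9, J=3, N=0]  = 6

6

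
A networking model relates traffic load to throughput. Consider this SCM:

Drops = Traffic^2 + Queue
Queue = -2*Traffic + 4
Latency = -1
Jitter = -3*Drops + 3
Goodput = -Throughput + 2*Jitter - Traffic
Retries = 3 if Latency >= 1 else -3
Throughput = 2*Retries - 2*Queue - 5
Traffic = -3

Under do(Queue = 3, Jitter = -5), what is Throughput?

Under do(Queue = 3, Jitter = -5), each intervened variable's structural equation is replaced by its fixed value.
Retries = 3 if Latency >= 1 else -3  [with Latency=-1]  = -3
Throughput = 2*Retries - 2*Queue - 5  [with Retries=-3, Queue=3]  = -17

-17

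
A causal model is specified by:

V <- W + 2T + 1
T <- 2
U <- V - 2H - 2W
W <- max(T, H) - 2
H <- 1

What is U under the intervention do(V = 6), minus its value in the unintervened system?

Intervening sets V = 6 and removes its equation (V <- W + 2T + 1).
W = max(T, H) - 2  [with T=2, H=1]  = 0
U = V - 2H - 2W  [with V=6, H=1, W=0]  = 4
Without intervention: W = max(T, H) - 2  [with T=2, H=1]  = 0; V = W + 2T + 1  [with W=0, T=2]  = 5; U = V - 2H - 2W  [with V=5, H=1, W=0]  = 3.
Change = 4 − 3 = 1.

1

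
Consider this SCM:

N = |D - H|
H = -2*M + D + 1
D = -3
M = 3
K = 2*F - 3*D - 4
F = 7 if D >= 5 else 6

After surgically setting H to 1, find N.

4

Intervening sets H = 1 and removes its equation (H = -2*M + D + 1).
N = |D - H|  [with D=-3, H=1]  = 4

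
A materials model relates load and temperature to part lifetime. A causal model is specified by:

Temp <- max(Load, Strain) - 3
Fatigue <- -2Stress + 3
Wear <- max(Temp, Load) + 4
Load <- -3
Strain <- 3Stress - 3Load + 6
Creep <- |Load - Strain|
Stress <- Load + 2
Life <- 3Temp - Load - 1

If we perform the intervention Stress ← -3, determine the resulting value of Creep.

9

do(Stress=-3) replaces the equation Stress <- Load + 2 with the constant Stress = -3.
Strain = 3Stress - 3Load + 6  [with Stress=-3, Load=-3]  = 6
Creep = |Load - Strain|  [with Load=-3, Strain=6]  = 9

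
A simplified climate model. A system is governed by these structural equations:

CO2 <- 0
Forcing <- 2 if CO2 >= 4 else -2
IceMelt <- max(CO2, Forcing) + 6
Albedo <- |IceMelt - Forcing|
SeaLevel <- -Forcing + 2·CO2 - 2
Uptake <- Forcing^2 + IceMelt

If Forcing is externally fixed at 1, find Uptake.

8

Under do(Forcing=1), the mechanism Forcing <- 2 if CO2 >= 4 else -2 is discarded; Forcing is fixed at 1.
IceMelt = max(CO2, Forcing) + 6  [with CO2=0, Forcing=1]  = 7
Uptake = Forcing^2 + IceMelt  [with Forcing=1, IceMelt=7]  = 8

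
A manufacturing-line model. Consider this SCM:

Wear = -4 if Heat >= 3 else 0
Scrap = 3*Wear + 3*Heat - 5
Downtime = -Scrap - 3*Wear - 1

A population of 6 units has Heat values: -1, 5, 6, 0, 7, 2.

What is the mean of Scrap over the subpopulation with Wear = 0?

-4

Observing Wear=0 restricts to units where Wear's equation naturally yields 0: Heat ∈ {-1, 0, 2}. In that subpopulation Scrap = -8, -5, 1, mean -4.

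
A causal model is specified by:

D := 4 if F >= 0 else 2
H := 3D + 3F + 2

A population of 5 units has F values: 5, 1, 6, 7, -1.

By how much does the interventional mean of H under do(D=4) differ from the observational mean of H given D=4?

do(D=4) breaks D's dependence on F. With D=4 fixed, H across the units is 29, 17, 32, 35, 11, mean 24.8.
Observing D=4 restricts to units where D's equation naturally yields 4: F ∈ {5, 1, 6, 7}. In that subpopulation H = 29, 17, 32, 35, mean 28.25.
Difference = 24.8 − 28.25 = -3.45.

-3.45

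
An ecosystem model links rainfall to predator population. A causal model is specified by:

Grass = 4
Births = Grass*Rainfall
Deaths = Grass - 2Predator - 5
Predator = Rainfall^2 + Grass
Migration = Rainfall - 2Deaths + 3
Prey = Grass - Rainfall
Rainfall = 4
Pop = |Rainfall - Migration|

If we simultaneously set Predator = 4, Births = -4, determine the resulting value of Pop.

21

The joint intervention fixes Predator = 4, Births = -4, removing each variable's own equation.
Deaths = Grass - 2Predator - 5  [with Grass=4, Predator=4]  = -9
Migration = Rainfall - 2Deaths + 3  [with Rainfall=4, Deaths=-9]  = 25
Pop = |Rainfall - Migration|  [with Rainfall=4, Migration=25]  = 21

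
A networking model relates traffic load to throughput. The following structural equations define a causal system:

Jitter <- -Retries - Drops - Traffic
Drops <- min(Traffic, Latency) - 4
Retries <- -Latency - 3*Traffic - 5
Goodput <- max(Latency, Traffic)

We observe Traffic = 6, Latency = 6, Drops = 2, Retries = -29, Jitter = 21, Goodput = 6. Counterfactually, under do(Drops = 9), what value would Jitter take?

14

do(Drops=9) replaces the equation Drops <- min(Traffic, Latency) - 4 with the constant Drops = 9.
Retries = -Latency - 3*Traffic - 5  [with Latency=6, Traffic=6]  = -29
Jitter = -Retries - Drops - Traffic  [with Retries=-29, Drops=9, Traffic=6]  = 14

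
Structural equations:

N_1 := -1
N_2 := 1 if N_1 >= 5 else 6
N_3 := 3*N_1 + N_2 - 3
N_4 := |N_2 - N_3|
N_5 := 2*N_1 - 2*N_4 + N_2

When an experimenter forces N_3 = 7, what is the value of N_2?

6

Under do(N_3=7), the mechanism N_3 := 3*N_1 + N_2 - 3 is discarded; N_3 is fixed at 7.
Since N_2 is not a descendant of the intervened variable, it is unaffected.
N_2 = 1 if N_1 >= 5 else 6  [with N_1=-1]  = 6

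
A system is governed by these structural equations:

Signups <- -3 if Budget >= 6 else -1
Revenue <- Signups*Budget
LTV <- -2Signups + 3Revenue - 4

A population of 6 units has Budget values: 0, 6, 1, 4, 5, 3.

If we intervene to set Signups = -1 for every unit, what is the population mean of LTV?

Every unit gets Signups=-1 under the intervention. LTV values become -2, -20, -5, -14, -17, -11; E[LTV|do(Signups=-1)] = -11.5.

-11.5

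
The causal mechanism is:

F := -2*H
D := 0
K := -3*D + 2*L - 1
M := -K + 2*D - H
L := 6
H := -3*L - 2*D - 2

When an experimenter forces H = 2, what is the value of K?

The intervention breaks the incoming arrows to H: H := -3*L - 2*D - 2 no longer applies, and H = 2.
K is not downstream of the intervention, so its value is determined by the original equations.
K = -3*D + 2*L - 1  [with D=0, L=6]  = 11

11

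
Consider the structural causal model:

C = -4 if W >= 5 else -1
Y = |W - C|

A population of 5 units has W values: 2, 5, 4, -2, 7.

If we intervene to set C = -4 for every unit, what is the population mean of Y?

7.2

Under do(C=-4), C's equation is replaced by C=-4 for every unit. Per-unit Y: 6, 9, 8, 2, 11. Mean = 7.2.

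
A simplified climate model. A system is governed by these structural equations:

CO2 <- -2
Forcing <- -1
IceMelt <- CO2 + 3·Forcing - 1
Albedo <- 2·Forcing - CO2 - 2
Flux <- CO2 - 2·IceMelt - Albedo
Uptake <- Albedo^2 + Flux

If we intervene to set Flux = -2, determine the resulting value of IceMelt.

do(Flux=-2) replaces the equation Flux <- CO2 - 2·IceMelt - Albedo with the constant Flux = -2.
IceMelt is not downstream of the intervention, so its value is determined by the original equations.
IceMelt = CO2 + 3·Forcing - 1  [with CO2=-2, Forcing=-1]  = -6

-6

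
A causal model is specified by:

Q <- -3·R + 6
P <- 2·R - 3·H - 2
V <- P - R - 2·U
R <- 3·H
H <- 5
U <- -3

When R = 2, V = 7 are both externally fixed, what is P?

-13

The joint intervention fixes R = 2, V = 7, removing each variable's own equation.
P = 2·R - 3·H - 2  [with R=2, H=5]  = -13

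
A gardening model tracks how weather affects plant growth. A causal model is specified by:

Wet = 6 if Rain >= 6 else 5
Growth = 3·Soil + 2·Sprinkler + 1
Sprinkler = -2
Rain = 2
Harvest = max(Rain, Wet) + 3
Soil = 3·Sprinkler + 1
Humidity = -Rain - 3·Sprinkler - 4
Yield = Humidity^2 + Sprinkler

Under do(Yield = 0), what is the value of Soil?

Intervening sets Yield = 0 and removes its equation (Yield = Humidity^2 + Sprinkler).
Soil is not downstream of the intervention, so its value is determined by the original equations.
Soil = 3·Sprinkler + 1  [with Sprinkler=-2]  = -5

-5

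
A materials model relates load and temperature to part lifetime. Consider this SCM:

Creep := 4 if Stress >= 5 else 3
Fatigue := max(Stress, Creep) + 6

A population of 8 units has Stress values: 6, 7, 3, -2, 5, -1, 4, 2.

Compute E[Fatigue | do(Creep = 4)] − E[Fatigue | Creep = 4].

Every unit gets Creep=4 under the intervention. Fatigue values become 12, 13, 10, 10, 11, 10, 10, 10; E[Fatigue|do(Creep=4)] = 10.75.
E[Fatigue|Creep=4] averages over only the 3 units with Creep=4 (Stress = 6, 7, 5): Fatigue = 12, 13, 11, mean 12.
Difference = 10.75 − 12 = -1.25.

-1.25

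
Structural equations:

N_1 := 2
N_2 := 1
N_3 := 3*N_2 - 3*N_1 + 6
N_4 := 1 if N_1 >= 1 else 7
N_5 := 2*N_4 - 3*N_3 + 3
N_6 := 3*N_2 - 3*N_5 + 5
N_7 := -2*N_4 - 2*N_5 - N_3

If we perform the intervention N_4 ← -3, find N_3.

3

Under do(N_4=-3), the mechanism N_4 := 1 if N_1 >= 1 else 7 is discarded; N_4 is fixed at -3.
Since N_3 is not a descendant of the intervened variable, it is unaffected.
N_3 = 3*N_2 - 3*N_1 + 6  [with N_2=1, N_1=2]  = 3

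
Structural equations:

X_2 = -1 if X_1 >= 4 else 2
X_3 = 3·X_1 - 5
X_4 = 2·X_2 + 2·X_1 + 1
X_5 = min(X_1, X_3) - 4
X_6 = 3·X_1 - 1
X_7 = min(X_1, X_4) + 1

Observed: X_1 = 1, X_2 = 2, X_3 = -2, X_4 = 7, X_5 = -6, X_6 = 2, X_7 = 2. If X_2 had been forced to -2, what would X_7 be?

Under do(X_2=-2), the mechanism X_2 = -1 if X_1 >= 4 else 2 is discarded; X_2 is fixed at -2.
X_4 = 2·X_2 + 2·X_1 + 1  [with X_2=-2, X_1=1]  = -1
X_7 = min(X_1, X_4) + 1  [with X_1=1, X_4=-1]  = 0

0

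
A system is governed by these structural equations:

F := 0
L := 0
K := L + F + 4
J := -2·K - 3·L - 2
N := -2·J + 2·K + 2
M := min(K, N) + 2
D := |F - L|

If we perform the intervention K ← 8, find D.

The intervention breaks the incoming arrows to K: K := L + F + 4 no longer applies, and K = 8.
D is not downstream of the intervention, so its value is determined by the original equations.
D = |F - L|  [with F=0, L=0]  = 0

0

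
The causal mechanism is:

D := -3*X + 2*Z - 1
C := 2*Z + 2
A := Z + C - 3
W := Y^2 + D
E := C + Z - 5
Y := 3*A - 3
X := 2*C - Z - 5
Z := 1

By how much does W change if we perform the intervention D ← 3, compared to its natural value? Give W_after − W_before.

Under do(D=3), the mechanism D := -3*X + 2*Z - 1 is discarded; D is fixed at 3.
C = 2*Z + 2  [with Z=1]  = 4
A = Z + C - 3  [with Z=1, C=4]  = 2
Y = 3*A - 3  [with A=2]  = 3
W = Y^2 + D  [with Y=3, D=3]  = 12
Without intervention: C = 2*Z + 2  [with Z=1]  = 4; X = 2*C - Z - 5  [with C=4, Z=1]  = 2; A = Z + C - 3  [with Z=1, C=4]  = 2; D = -3*X + 2*Z - 1  [with X=2, Z=1]  = -5; Y = 3*A - 3  [with A=2]  = 3; W = Y^2 + D  [with Y=3, D=-5]  = 4.
Change = 12 − 4 = 8.

8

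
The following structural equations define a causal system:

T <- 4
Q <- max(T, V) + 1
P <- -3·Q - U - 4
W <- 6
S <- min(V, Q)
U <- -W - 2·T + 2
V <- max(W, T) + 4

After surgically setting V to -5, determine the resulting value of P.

-7

The intervention breaks the incoming arrows to V: V <- max(W, T) + 4 no longer applies, and V = -5.
Q = max(T, V) + 1  [with T=4, V=-5]  = 5
U = -W - 2·T + 2  [with W=6, T=4]  = -12
P = -3·Q - U - 4  [with Q=5, U=-12]  = -7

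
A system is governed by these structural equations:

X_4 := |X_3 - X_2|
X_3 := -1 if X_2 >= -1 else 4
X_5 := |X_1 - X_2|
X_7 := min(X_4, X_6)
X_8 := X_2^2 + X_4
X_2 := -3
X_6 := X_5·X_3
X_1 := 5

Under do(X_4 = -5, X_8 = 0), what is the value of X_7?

Setting X_4 = -5, X_8 = 0 by intervention discards those variables' equations.
X_3 = -1 if X_2 >= -1 else 4  [with X_2=-3]  = 4
X_5 = |X_1 - X_2|  [with X_1=5, X_2=-3]  = 8
X_6 = X_5·X_3  [with X_5=8, X_3=4]  = 32
X_7 = min(X_4, X_6)  [with X_4=-5, X_6=32]  = -5

-5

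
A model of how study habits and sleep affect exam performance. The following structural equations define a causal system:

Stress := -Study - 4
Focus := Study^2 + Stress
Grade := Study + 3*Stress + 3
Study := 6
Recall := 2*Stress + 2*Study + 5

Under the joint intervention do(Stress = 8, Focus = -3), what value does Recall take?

Setting Stress = 8, Focus = -3 by intervention discards those variables' equations.
Recall = 2*Stress + 2*Study + 5  [with Stress=8, Study=6]  = 33

33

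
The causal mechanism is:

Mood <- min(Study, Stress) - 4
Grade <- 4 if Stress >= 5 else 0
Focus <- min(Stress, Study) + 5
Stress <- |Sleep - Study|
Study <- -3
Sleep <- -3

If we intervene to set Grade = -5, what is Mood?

-7

do(Grade=-5) replaces the equation Grade <- 4 if Stress >= 5 else 0 with the constant Grade = -5.
Since Mood is not a descendant of the intervened variable, it is unaffected.
Stress = |Sleep - Study|  [with Sleep=-3, Study=-3]  = 0
Mood = min(Study, Stress) - 4  [with Study=-3, Stress=0]  = -7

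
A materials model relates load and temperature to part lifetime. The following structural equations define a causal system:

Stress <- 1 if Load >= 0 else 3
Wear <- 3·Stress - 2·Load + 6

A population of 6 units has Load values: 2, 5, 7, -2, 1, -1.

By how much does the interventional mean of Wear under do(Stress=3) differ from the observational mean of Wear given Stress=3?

Under do(Stress=3), Stress's equation is replaced by Stress=3 for every unit. Per-unit Wear: 11, 5, 1, 19, 13, 17. Mean = 11.
Conditioning on Stress=3 selects the 2 unit(s) with Load ∈ {-2, -1}. Their Wear values: 19, 17. Mean = 18.
Difference = 11 − 18 = -7.

-7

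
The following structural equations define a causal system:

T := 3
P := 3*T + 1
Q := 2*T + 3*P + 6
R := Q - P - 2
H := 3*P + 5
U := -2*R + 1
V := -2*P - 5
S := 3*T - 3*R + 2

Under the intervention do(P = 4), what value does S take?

do(P=4) replaces the equation P := 3*T + 1 with the constant P = 4.
Q = 2*T + 3*P + 6  [with T=3, P=4]  = 24
R = Q - P - 2  [with Q=24, P=4]  = 18
S = 3*T - 3*R + 2  [with T=3, R=18]  = -43

-43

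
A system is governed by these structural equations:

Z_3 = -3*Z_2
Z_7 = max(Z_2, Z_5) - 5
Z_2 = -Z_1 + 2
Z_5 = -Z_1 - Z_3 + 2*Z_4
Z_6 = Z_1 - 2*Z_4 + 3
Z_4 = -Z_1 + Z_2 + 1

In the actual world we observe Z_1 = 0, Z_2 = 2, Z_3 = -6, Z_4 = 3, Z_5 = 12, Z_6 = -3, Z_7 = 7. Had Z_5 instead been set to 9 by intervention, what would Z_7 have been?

Under do(Z_5=9), the mechanism Z_5 = -Z_1 - Z_3 + 2*Z_4 is discarded; Z_5 is fixed at 9.
Z_2 = -Z_1 + 2  [with Z_1=0]  = 2
Z_7 = max(Z_2, Z_5) - 5  [with Z_2=2, Z_5=9]  = 4

4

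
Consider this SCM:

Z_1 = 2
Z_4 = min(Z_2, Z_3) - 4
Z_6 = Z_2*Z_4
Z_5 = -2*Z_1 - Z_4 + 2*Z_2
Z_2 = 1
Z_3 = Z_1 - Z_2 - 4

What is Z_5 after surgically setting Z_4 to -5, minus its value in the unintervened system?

Intervening sets Z_4 = -5 and removes its equation (Z_4 = min(Z_2, Z_3) - 4).
Z_5 = -2*Z_1 - Z_4 + 2*Z_2  [with Z_1=2, Z_4=-5, Z_2=1]  = 3
Without intervention: Z_3 = Z_1 - Z_2 - 4  [with Z_1=2, Z_2=1]  = -3; Z_4 = min(Z_2, Z_3) - 4  [with Z_2=1, Z_3=-3]  = -7; Z_5 = -2*Z_1 - Z_4 + 2*Z_2  [with Z_1=2, Z_4=-7, Z_2=1]  = 5.
Change = 3 − 5 = -2.

-2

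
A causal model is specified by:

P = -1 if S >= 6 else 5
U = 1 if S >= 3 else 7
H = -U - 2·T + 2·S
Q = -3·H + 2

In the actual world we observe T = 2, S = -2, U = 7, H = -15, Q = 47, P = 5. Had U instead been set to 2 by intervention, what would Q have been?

32

do(U=2) replaces the equation U = 1 if S >= 3 else 7 with the constant U = 2.
H = -U - 2·T + 2·S  [with U=2, T=2, S=-2]  = -10
Q = -3·H + 2  [with H=-10]  = 32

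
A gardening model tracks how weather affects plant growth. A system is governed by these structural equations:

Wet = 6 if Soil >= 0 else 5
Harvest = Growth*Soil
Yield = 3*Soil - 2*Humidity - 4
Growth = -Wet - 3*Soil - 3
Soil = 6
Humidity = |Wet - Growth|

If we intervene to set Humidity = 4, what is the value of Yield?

Intervening sets Humidity = 4 and removes its equation (Humidity = |Wet - Growth|).
Yield = 3*Soil - 2*Humidity - 4  [with Soil=6, Humidity=4]  = 6

6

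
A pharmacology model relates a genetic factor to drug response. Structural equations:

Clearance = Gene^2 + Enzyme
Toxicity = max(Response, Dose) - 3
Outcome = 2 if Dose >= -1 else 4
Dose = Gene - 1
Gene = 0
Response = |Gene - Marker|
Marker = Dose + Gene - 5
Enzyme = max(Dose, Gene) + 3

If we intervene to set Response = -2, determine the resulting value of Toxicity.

-4

The intervention breaks the incoming arrows to Response: Response = |Gene - Marker| no longer applies, and Response = -2.
Dose = Gene - 1  [with Gene=0]  = -1
Toxicity = max(Response, Dose) - 3  [with Response=-2, Dose=-1]  = -4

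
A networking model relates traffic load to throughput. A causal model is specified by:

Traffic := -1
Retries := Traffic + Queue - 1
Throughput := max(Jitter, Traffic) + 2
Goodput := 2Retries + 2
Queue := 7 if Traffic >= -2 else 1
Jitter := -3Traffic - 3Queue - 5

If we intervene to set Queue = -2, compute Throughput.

do(Queue=-2) replaces the equation Queue := 7 if Traffic >= -2 else 1 with the constant Queue = -2.
Jitter = -3Traffic - 3Queue - 5  [with Traffic=-1, Queue=-2]  = 4
Throughput = max(Jitter, Traffic) + 2  [with Jitter=4, Traffic=-1]  = 6

6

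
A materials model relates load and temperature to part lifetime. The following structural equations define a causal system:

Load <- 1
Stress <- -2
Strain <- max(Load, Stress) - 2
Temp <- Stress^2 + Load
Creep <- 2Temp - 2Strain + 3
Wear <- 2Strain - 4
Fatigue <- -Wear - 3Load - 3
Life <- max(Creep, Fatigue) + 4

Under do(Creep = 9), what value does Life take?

do(Creep=9) replaces the equation Creep <- 2Temp - 2Strain + 3 with the constant Creep = 9.
Strain = max(Load, Stress) - 2  [with Load=1, Stress=-2]  = -1
Wear = 2Strain - 4  [with Strain=-1]  = -6
Fatigue = -Wear - 3Load - 3  [with Wear=-6, Load=1]  = 0
Life = max(Creep, Fatigue) + 4  [with Creep=9, Fatigue=0]  = 13

13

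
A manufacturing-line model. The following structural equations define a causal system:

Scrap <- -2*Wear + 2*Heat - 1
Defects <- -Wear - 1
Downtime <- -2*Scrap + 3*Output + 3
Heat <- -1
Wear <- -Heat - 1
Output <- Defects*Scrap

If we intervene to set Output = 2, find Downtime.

15

The intervention breaks the incoming arrows to Output: Output <- Defects*Scrap no longer applies, and Output = 2.
Wear = -Heat - 1  [with Heat=-1]  = 0
Scrap = -2*Wear + 2*Heat - 1  [with Wear=0, Heat=-1]  = -3
Downtime = -2*Scrap + 3*Output + 3  [with Scrap=-3, Output=2]  = 15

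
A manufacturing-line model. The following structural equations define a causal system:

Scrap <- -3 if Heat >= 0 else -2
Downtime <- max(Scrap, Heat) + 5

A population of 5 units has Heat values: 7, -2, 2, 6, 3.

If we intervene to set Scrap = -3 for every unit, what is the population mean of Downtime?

Every unit gets Scrap=-3 under the intervention. Downtime values become 12, 3, 7, 11, 8; E[Downtime|do(Scrap=-3)] = 8.2.

8.2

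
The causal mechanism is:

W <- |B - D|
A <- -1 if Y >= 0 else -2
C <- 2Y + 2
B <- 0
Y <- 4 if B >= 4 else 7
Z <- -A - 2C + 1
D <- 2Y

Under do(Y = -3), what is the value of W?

Under do(Y=-3), the mechanism Y <- 4 if B >= 4 else 7 is discarded; Y is fixed at -3.
D = 2Y  [with Y=-3]  = -6
W = |B - D|  [with B=0, D=-6]  = 6

6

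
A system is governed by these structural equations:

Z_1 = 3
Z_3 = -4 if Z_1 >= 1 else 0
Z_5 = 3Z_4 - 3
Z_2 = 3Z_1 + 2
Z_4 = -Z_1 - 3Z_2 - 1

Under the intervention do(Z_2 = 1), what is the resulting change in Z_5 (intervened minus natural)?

do(Z_2=1) replaces the equation Z_2 = 3Z_1 + 2 with the constant Z_2 = 1.
Z_4 = -Z_1 - 3Z_2 - 1  [with Z_1=3, Z_2=1]  = -7
Z_5 = 3Z_4 - 3  [with Z_4=-7]  = -24
Without intervention: Z_2 = 3Z_1 + 2  [with Z_1=3]  = 11; Z_4 = -Z_1 - 3Z_2 - 1  [with Z_1=3, Z_2=11]  = -37; Z_5 = 3Z_4 - 3  [with Z_4=-37]  = -114.
Change = -24 − (-114) = 90.

90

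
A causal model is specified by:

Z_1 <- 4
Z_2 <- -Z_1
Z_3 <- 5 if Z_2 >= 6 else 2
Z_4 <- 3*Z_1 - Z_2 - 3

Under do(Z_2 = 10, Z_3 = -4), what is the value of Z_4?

-1

Setting Z_2 = 10, Z_3 = -4 by intervention discards those variables' equations.
Z_4 = 3*Z_1 - Z_2 - 3  [with Z_1=4, Z_2=10]  = -1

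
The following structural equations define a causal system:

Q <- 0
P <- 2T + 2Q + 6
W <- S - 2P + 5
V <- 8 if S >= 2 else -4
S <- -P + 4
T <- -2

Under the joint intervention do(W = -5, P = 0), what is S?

4

Under do(W = -5, P = 0), each intervened variable's structural equation is replaced by its fixed value.
S = -P + 4  [with P=0]  = 4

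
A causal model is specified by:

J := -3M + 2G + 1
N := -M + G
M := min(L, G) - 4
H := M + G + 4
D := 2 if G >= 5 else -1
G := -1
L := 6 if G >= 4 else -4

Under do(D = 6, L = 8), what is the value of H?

-2

Under do(D = 6, L = 8), each intervened variable's structural equation is replaced by its fixed value.
M = min(L, G) - 4  [with L=8, G=-1]  = -5
H = M + G + 4  [with M=-5, G=-1]  = -2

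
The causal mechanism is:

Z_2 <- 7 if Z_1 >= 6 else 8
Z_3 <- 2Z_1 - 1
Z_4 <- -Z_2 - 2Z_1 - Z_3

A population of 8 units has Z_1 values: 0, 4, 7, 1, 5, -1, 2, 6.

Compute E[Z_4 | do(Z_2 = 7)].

Under do(Z_2=7), Z_2's equation is replaced by Z_2=7 for every unit. Per-unit Z_4: -6, -22, -34, -10, -26, -2, -14, -30. Mean = -18.

-18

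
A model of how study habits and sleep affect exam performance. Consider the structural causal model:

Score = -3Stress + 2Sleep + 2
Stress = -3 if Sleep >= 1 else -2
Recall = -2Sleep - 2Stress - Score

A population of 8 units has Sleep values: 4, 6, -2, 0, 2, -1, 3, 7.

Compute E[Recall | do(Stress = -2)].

-13.5

Under do(Stress=-2), Stress's equation is replaced by Stress=-2 for every unit. Per-unit Recall: -20, -28, 4, -4, -12, 0, -16, -32. Mean = -13.5.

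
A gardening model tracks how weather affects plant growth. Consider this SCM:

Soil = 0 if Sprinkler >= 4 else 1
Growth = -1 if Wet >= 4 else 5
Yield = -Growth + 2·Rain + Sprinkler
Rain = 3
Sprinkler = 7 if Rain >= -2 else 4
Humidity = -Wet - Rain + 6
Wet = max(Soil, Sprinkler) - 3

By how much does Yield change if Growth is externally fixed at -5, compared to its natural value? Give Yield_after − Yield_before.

4

Under do(Growth=-5), the mechanism Growth = -1 if Wet >= 4 else 5 is discarded; Growth is fixed at -5.
Sprinkler = 7 if Rain >= -2 else 4  [with Rain=3]  = 7
Yield = -Growth + 2·Rain + Sprinkler  [with Growth=-5, Rain=3, Sprinkler=7]  = 18
Without intervention: Sprinkler = 7 if Rain >= -2 else 4  [with Rain=3]  = 7; Soil = 0 if Sprinkler >= 4 else 1  [with Sprinkler=7]  = 0; Wet = max(Soil, Sprinkler) - 3  [with Soil=0, Sprinkler=7]  = 4; Growth = -1 if Wet >= 4 else 5  [with Wet=4]  = -1; Yield = -Growth + 2·Rain + Sprinkler  [with Growth=-1, Rain=3, Sprinkler=7]  = 14.
Change = 18 − 14 = 4.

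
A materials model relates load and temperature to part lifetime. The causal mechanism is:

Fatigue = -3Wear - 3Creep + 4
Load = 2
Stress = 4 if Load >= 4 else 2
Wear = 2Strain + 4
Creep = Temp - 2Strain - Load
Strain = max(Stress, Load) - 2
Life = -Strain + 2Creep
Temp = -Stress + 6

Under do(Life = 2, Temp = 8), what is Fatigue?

-26

Under do(Life = 2, Temp = 8), each intervened variable's structural equation is replaced by its fixed value.
Stress = 4 if Load >= 4 else 2  [with Load=2]  = 2
Strain = max(Stress, Load) - 2  [with Stress=2, Load=2]  = 0
Creep = Temp - 2Strain - Load  [with Temp=8, Strain=0, Load=2]  = 6
Wear = 2Strain + 4  [with Strain=0]  = 4
Fatigue = -3Wear - 3Creep + 4  [with Wear=4, Creep=6]  = -26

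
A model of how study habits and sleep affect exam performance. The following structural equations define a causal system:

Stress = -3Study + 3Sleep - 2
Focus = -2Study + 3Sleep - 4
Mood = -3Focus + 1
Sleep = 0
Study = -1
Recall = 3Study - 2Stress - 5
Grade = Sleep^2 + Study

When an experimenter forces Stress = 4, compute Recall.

-16

The intervention breaks the incoming arrows to Stress: Stress = -3Study + 3Sleep - 2 no longer applies, and Stress = 4.
Recall = 3Study - 2Stress - 5  [with Study=-1, Stress=4]  = -16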